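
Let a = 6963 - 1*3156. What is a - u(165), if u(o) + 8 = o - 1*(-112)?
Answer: 3538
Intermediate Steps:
a = 3807 (a = 6963 - 3156 = 3807)
u(o) = 104 + o (u(o) = -8 + (o - 1*(-112)) = -8 + (o + 112) = -8 + (112 + o) = 104 + o)
a - u(165) = 3807 - (104 + 165) = 3807 - 1*269 = 3807 - 269 = 3538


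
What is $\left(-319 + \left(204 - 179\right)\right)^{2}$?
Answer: $86436$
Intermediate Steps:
$\left(-319 + \left(204 - 179\right)\right)^{2} = \left(-319 + 25\right)^{2} = \left(-294\right)^{2} = 86436$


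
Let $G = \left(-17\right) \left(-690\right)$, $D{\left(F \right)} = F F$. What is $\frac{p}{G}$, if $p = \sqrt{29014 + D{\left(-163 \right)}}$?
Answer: $\frac{\sqrt{55583}}{11730} \approx 0.020099$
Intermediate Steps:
$D{\left(F \right)} = F^{2}$
$G = 11730$
$p = \sqrt{55583}$ ($p = \sqrt{29014 + \left(-163\right)^{2}} = \sqrt{29014 + 26569} = \sqrt{55583} \approx 235.76$)
$\frac{p}{G} = \frac{\sqrt{55583}}{11730}$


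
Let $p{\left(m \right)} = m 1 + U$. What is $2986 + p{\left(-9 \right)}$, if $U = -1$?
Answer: $2976$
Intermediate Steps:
$p{\left(m \right)} = -1 + m$ ($p{\left(m \right)} = m 1 - 1 = m - 1 = -1 + m$)
$2986 + p{\left(-9 \right)} = 2986 - 10 = 2976$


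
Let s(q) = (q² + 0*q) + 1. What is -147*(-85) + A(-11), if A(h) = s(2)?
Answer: 12500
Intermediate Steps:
s(q) = 1 + q² (s(q) = (q² + 0) + 1 = q² + 1 = 1 + q²)
A(h) = 5 (A(h) = 1 + 2² = 1 + 4 = 5)
-147*(-85) + A(-11) = -147*(-85) + 5 = 12495 + 5 = 12500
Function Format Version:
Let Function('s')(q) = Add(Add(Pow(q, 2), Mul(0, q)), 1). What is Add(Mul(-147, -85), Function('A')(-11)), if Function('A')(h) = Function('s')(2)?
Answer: 12500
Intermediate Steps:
Function('s')(q) = Add(1, Pow(q, 2)) (Function('s')(q) = Add(Add(Pow(q, 2), 0), 1) = Add(Pow(q, 2), 1) = Add(1, Pow(q, 2)))
Function('A')(h) = 5 (Function('A')(h) = Add(1, Pow(2, 2)) = Add(1, 4) = 5)
Add(Mul(-147, -85), Function('A')(-11)) = Add(Mul(-147, -85), 5) = Add(12495, 5) = 12500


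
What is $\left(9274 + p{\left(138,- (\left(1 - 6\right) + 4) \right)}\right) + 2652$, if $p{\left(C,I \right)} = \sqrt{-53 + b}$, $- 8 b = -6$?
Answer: $11926 + \frac{i \sqrt{209}}{2} \approx 11926.0 + 7.2284 i$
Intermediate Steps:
$b = \frac{3}{4}$ ($b = \left(- \frac{1}{8}\right) \left(-6\right) = \frac{3}{4} \approx 0.75$)
$p{\left(C,I \right)} = \frac{i \sqrt{209}}{2}$ ($p{\left(C,I \right)} = \sqrt{-53 + \frac{3}{4}} = \sqrt{- \frac{209}{4}} = \frac{i \sqrt{209}}{2}$)
$\left(9274 + p{\left(138,- (\left(1 - 6\right) + 4) \right)}\right) + 2652 = \left(9274 + \frac{i \sqrt{209}}{2}\right) + 2652 = 11926 + \frac{i \sqrt{209}}{2}$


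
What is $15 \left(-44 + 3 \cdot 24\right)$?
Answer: $420$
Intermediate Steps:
$15 \left(-44 + 3 \cdot 24\right) = 15 \left(-44 + 72\right) = 15 \cdot 28 = 420$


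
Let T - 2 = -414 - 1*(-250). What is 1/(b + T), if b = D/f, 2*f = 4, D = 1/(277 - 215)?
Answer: -124/20087 ≈ -0.0061731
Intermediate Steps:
D = 1/62 ≈ 0.016129
f = 2 (f = (½)*4 = 2)
b = 1/124 (b = (1/62)/2 = (1/62)*(½) = 1/124 ≈ 0.0080645)
T = -162 (T = 2 + (-414 - 1*(-250)) = 2 + (-414 + 250) = 2 - 164 = -162)
1/(b + T) = 1/(1/124 - 162) = 1/(-20087/124) = -124/20087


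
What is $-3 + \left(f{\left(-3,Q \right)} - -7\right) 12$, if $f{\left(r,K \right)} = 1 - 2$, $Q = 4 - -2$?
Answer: $69$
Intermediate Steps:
$Q = 6$ ($Q = 4 + 2 = 6$)
$f{\left(r,K \right)} = -1$ ($f{\left(r,K \right)} = 1 - 2 = -1$)
$-3 + \left(f{\left(-3,Q \right)} - -7\right) 12 = -3 + \left(-1 - -7\right) 12 = -3 + \left(-1 + 7\right) 12 = -3 + 6 \cdot 12 = -3 + 72 = 69$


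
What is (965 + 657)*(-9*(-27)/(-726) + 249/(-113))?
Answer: -56292321/13673 ≈ -4117.0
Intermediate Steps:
(965 + 657)*(-9*(-27)/(-726) + 249/(-113)) = 1622*(243*(-1/726) + 249*(-1/113)) = 1622*(-81/242 - 249/113) = 1622*(-69411/27346) = -56292321/13673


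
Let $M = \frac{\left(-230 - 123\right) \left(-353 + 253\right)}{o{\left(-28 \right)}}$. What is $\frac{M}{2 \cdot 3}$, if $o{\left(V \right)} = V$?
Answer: $- \frac{8825}{42} \approx -210.12$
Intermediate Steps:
$M = - \frac{8825}{7}$ ($M = \frac{\left(-230 - 123\right) \left(-353 + 253\right)}{-28} = \left(-353\right) \left(-100\right) \left(- \frac{1}{28}\right) = 35300 \left(- \frac{1}{28}\right) = - \frac{8825}{7} \approx -1260.7$)
$\frac{M}{2 \cdot 3} = - \frac{8825}{7 \cdot 2 \cdot 3} = - \frac{8825}{7 \cdot 6} = \left(- \frac{8825}{7}\right) \frac{1}{6} = - \frac{8825}{42}$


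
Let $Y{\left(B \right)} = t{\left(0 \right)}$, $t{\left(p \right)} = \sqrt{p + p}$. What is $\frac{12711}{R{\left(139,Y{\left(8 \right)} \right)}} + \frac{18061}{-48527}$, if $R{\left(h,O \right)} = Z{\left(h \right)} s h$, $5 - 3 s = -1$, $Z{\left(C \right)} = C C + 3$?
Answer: $- \frac{96408165695}{260690537944} \approx -0.36982$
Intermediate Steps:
$Z{\left(C \right)} = 3 + C^{2}$ ($Z{\left(C \right)} = C^{2} + 3 = 3 + C^{2}$)
$s = 2$ ($s = \frac{5}{3} - - \frac{1}{3} = \frac{5}{3} + \frac{1}{3} = 2$)
$t{\left(p \right)} = \sqrt{2} \sqrt{p}$ ($t{\left(p \right)} = \sqrt{2 p} = \sqrt{2} \sqrt{p}$)
$Y{\left(B \right)} = 0$ ($Y{\left(B \right)} = \sqrt{2} \sqrt{0} = \sqrt{2} \cdot 0 = 0$)
$R{\left(h,O \right)} = h \left(6 + 2 h^{2}\right)$ ($R{\left(h,O \right)} = \left(3 + h^{2}\right) 2 h = \left(6 + 2 h^{2}\right) h = h \left(6 + 2 h^{2}\right)$)
$\frac{12711}{R{\left(139,Y{\left(8 \right)} \right)}} + \frac{18061}{-48527} = \frac{12711}{2 \cdot 139 \left(3 + 139^{2}\right)} + \frac{18061}{-48527} = \frac{12711}{2 \cdot 139 \left(3 + 19321\right)} + 18061 \left(- \frac{1}{48527}\right) = \frac{12711}{2 \cdot 139 \cdot 19324} - \frac{18061}{48527} = \frac{12711}{5372072} - \frac{18061}{48527} = - \frac{96408165695}{260690537944}$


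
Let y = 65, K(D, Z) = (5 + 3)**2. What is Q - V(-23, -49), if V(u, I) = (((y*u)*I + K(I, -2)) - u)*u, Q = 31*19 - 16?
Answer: 1687439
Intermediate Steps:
K(D, Z) = 64 (K(D, Z) = 8**2 = 64)
Q = 573 (Q = 589 - 16 = 573)
V(u, I) = u*(64 - u + 65*I*u) (V(u, I) = (((65*u)*I + 64) - u)*u = ((65*I*u + 64) - u)*u = ((64 + 65*I*u) - u)*u = (64 - u + 65*I*u)*u = u*(64 - u + 65*I*u))
Q - V(-23, -49) = 573 - (-23)*(64 - 1*(-23) + 65*(-49)*(-23)) = 573 - (-23)*(64 + 23 + 73255) = 573 - (-23)*73342 = 573 - 1*(-1686866) = 573 + 1686866 = 1687439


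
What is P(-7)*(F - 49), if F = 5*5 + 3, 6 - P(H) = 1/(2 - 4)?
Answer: -273/2 ≈ -136.50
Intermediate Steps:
P(H) = 13/2 (P(H) = 6 - 1/(2 - 4) = 6 - 1/(-2) = 6 - 1*(-½) = 6 + ½ = 13/2)
F = 28 (F = 25 + 3 = 28)
P(-7)*(F - 49) = 13*(28 - 49)/2 = (13/2)*(-21) = -273/2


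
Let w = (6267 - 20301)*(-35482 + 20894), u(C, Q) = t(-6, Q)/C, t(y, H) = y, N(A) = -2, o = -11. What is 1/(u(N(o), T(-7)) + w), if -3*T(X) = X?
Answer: 1/204727995 ≈ 4.8845e-9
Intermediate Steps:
T(X) = -X/3
u(C, Q) = -6/C
w = 204727992 (w = -14034*(-14588) = 204727992)
1/(u(N(o), T(-7)) + w) = 1/(-6/(-2) + 204727992) = 1/(-6*(-1/2) + 204727992) = 1/(3 + 204727992) = 1/204727995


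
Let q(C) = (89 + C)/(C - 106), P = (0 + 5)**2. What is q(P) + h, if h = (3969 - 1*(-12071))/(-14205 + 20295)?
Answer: 6722/5481 ≈ 1.2264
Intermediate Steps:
h = 1604/609 (h = (3969 + 12071)/6090 = 16040*(1/6090) = 1604/609 ≈ 2.6338)
P = 25 (P = 5**2 = 25)
q(C) = (89 + C)/(-106 + C)
q(P) + h = (89 + 25)/(-106 + 25) + 1604/609 = 114/(-81) + 1604/609 = -1/81*114 + 1604/609 = -38/27 + 1604/609 = 6722/5481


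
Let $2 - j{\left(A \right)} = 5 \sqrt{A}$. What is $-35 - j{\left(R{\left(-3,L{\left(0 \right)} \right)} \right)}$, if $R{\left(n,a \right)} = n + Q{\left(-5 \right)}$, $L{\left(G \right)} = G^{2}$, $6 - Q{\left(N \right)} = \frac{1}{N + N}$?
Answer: $-37 + \frac{\sqrt{310}}{2} \approx -28.197$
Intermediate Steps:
$Q{\left(N \right)} = 6 - \frac{1}{2 N}$ ($Q{\left(N \right)} = 6 - \frac{1}{N + N} = 6 - \frac{1}{2 N}$)
$R{\left(n,a \right)} = \frac{61}{10} + n$ ($R{\left(n,a \right)} = n + \left(6 - \frac{1}{2 \left(-5\right)}\right) = n + \left(6 - - \frac{1}{10}\right) = n + \left(6 + \frac{1}{10}\right) = n + \frac{61}{10} = \frac{61}{10} + n$)
$j{\left(A \right)} = 2 - 5 \sqrt{A}$
$-35 - j{\left(R{\left(-3,L{\left(0 \right)} \right)} \right)} = -35 - \left(2 - 5 \sqrt{\frac{61}{10} - 3}\right) = -35 - \left(2 - 5 \sqrt{\frac{31}{10}}\right) = -35 - \left(2 - 5 \frac{\sqrt{310}}{10}\right) = -35 - \left(2 - \frac{\sqrt{310}}{2}\right) = -37 + \frac{\sqrt{310}}{2}$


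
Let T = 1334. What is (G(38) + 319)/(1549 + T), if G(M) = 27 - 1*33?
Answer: 313/2883 ≈ 0.10857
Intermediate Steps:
G(M) = -6 (G(M) = 27 - 33 = -6)
(G(38) + 319)/(1549 + T) = (-6 + 319)/(1549 + 1334) = 313/2883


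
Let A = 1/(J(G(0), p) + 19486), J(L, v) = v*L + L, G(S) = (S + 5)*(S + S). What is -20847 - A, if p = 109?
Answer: -406224643/19486 ≈ -20847.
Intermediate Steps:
G(S) = 2*S*(5 + S) (G(S) = (5 + S)*(2*S) = 2*S*(5 + S))
J(L, v) = L + L*v (J(L, v) = L*v + L = L + L*v)
A = 1/19486 (A = 1/((2*0*(5 + 0))*(1 + 109) + 19486) = 1/((2*0*5)*110 + 19486) = 1/(0*110 + 19486) = 1/(0 + 19486) = 1/19486 ≈ 5.1319e-5)
-20847 - A = -20847 - 1*1/19486 = -20847 - 1/19486 = -406224643/19486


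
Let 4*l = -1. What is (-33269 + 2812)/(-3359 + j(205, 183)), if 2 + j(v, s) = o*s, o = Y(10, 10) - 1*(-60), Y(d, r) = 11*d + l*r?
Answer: -60914/54583 ≈ -1.1160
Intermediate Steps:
l = -¼ (l = (¼)*(-1) = -¼ ≈ -0.25000)
Y(d, r) = 11*d - r/4
o = 335/2 (o = (11*10 - ¼*10) - 1*(-60) = (110 - 5/2) + 60 = 215/2 + 60 = 335/2 ≈ 167.50)
j(v, s) = -2 + 335*s/2
(-33269 + 2812)/(-3359 + j(205, 183)) = (-33269 + 2812)/(-3359 + (-2 + (335/2)*183)) = -30457/(-3359 + (-2 + 61305/2)) = -30457/(-3359 + 61301/2) = -30457/54583/2 = -30457*2/54583 = -60914/54583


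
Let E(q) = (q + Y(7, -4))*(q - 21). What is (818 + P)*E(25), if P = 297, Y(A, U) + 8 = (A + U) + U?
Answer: 71360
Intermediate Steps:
Y(A, U) = -8 + A + 2*U (Y(A, U) = -8 + ((A + U) + U) = -8 + (A + 2*U) = -8 + A + 2*U)
E(q) = (-21 + q)*(-9 + q) (E(q) = (q + (-8 + 7 + 2*(-4)))*(q - 21) = (q + (-8 + 7 - 8))*(-21 + q) = (q - 9)*(-21 + q) = (-9 + q)*(-21 + q) = (-21 + q)*(-9 + q))
(818 + P)*E(25) = (818 + 297)*(189 + 25² - 30*25) = 1115*(189 + 625 - 750) = 1115*64 = 71360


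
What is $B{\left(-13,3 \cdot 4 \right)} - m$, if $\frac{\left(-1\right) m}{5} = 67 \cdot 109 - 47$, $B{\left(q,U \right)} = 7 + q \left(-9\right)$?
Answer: $36404$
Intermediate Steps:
$B{\left(q,U \right)} = 7 - 9 q$
$m = -36280$ ($m = - 5 \left(67 \cdot 109 - 47\right) = - 5 \left(7303 - 47\right) = \left(-5\right) 7256 = -36280$)
$B{\left(-13,3 \cdot 4 \right)} - m = \left(7 - -117\right) - -36280 = \left(7 + 117\right) + 36280 = 124 + 36280 = 36404$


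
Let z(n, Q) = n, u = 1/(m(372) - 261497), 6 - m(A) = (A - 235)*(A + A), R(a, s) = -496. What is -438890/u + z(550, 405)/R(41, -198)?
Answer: 39556239297405/248 ≈ 1.5950e+11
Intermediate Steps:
m(A) = 6 - 2*A*(-235 + A) (m(A) = 6 - (A - 235)*(A + A) = 6 - (-235 + A)*2*A = 6 - 2*A*(-235 + A))
u = -1/363419 (u = 1/((6 - 2*372² + 470*372) - 261497) = 1/((6 - 2*138384 + 174840) - 261497) = 1/((6 - 276768 + 174840) - 261497) = 1/(-101922 - 261497) = 1/(-363419) = -1/363419 ≈ -2.7516e-6)
-438890/u + z(550, 405)/R(41, -198) = -438890/(-1/363419) + 550/(-496) = -438890*(-363419) + 550*(-1/496) = 159500964910 - 275/248 = 39556239297405/248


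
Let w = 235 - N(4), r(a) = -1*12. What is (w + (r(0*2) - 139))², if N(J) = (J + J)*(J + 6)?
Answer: 16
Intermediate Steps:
r(a) = -12
N(J) = 2*J*(6 + J) (N(J) = (2*J)*(6 + J) = 2*J*(6 + J))
w = 155 (w = 235 - 2*4*(6 + 4) = 235 - 2*4*10 = 235 - 1*80 = 235 - 80 = 155)
(w + (r(0*2) - 139))² = (155 + (-12 - 139))² = (155 - 151)² = 4² = 16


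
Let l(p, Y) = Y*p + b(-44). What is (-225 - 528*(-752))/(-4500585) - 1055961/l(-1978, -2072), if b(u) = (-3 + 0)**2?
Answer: -425254955224/1229687338575 ≈ -0.34582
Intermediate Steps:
b(u) = 9 (b(u) = (-3)**2 = 9)
l(p, Y) = 9 + Y*p (l(p, Y) = Y*p + 9 = 9 + Y*p)
(-225 - 528*(-752))/(-4500585) - 1055961/l(-1978, -2072) = (-225 - 528*(-752))/(-4500585) - 1055961/(9 - 2072*(-1978)) = (-225 + 397056)*(-1/4500585) - 1055961/(9 + 4098416) = 396831*(-1/4500585) - 1055961/4098425 = -132277/1500195 - 1055961*1/4098425 = -132277/1500195 - 1055961/4098425 = -425254955224/1229687338575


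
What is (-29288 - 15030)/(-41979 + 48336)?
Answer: -44318/6357 ≈ -6.9715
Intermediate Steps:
(-29288 - 15030)/(-41979 + 48336) = -44318/6357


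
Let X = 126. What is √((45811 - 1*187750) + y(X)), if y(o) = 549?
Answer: 3*I*√15710 ≈ 376.02*I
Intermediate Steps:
√((45811 - 1*187750) + y(X)) = √((45811 - 1*187750) + 549) = √((45811 - 187750) + 549) = √(-141939 + 549) = √(-141390) = 3*I*√15710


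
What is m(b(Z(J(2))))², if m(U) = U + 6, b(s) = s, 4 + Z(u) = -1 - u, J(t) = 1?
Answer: 0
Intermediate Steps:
Z(u) = -5 - u (Z(u) = -4 + (-1 - u) = -5 - u)
m(U) = 6 + U
m(b(Z(J(2))))² = (6 + (-5 - 1*1))² = (6 + (-5 - 1))² = (6 - 6)² = 0² = 0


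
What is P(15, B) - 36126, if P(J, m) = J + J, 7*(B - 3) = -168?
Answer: -36096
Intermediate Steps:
B = -21 (B = 3 + (⅐)*(-168) = 3 - 24 = -21)
P(J, m) = 2*J
P(15, B) - 36126 = 2*15 - 36126 = 30 - 36126 = -36096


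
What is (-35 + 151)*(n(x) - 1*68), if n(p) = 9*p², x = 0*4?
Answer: -7888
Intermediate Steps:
x = 0
(-35 + 151)*(n(x) - 1*68) = (-35 + 151)*(9*0² - 1*68) = 116*(9*0 - 68) = 116*(0 - 68) = 116*(-68) = -7888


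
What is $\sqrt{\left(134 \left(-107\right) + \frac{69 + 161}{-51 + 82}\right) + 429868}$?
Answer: $\frac{22 \sqrt{825065}}{31} \approx 644.62$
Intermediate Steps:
$\sqrt{\left(134 \left(-107\right) + \frac{69 + 161}{-51 + 82}\right) + 429868} = \sqrt{\left(-14338 + \frac{230}{31}\right) + 429868} = \sqrt{- \frac{444248}{31} + 429868} = \sqrt{\frac{12881660}{31}} = \frac{22 \sqrt{825065}}{31}$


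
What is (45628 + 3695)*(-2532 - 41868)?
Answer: -2189941200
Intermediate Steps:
(45628 + 3695)*(-2532 - 41868) = 49323*(-44400) = -2189941200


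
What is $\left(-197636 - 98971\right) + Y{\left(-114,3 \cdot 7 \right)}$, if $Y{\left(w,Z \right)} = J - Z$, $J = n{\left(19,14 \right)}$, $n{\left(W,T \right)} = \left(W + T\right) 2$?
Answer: $-296562$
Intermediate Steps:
$n{\left(W,T \right)} = 2 T + 2 W$ ($n{\left(W,T \right)} = \left(T + W\right) 2 = 2 T + 2 W$)
$J = 66$ ($J = 2 \cdot 14 + 2 \cdot 19 = 28 + 38 = 66$)
$Y{\left(w,Z \right)} = 66 - Z$
$\left(-197636 - 98971\right) + Y{\left(-114,3 \cdot 7 \right)} = \left(-197636 - 98971\right) + \left(66 - 3 \cdot 7\right) = -296607 + \left(66 - 21\right) = -296607 + 45 = -296562$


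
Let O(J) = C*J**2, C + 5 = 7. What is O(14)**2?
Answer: 153664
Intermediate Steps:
C = 2 (C = -5 + 7 = 2)
O(J) = 2*J**2
O(14)**2 = (2*14**2)**2 = (2*196)**2 = 392**2 = 153664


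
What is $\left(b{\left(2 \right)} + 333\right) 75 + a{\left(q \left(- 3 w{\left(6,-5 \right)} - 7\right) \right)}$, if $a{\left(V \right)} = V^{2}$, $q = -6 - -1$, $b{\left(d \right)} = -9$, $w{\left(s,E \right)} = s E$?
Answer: $196525$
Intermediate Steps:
$w{\left(s,E \right)} = E s$
$q = -5$ ($q = -6 + 1 = -5$)
$\left(b{\left(2 \right)} + 333\right) 75 + a{\left(q \left(- 3 w{\left(6,-5 \right)} - 7\right) \right)} = \left(-9 + 333\right) 75 + \left(- 5 \left(- 3 \left(\left(-5\right) 6\right) - 7\right)\right)^{2} = 324 \cdot 75 + \left(- 5 \left(\left(-3\right) \left(-30\right) - 7\right)\right)^{2} = 24300 + \left(- 5 \left(90 - 7\right)\right)^{2} = 24300 + \left(\left(-5\right) 83\right)^{2} = 24300 + \left(-415\right)^{2} = 24300 + 172225 = 196525$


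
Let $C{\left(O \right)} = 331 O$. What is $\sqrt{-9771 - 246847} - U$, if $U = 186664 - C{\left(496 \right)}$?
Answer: $-22488 + i \sqrt{256618} \approx -22488.0 + 506.57 i$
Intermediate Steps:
$U = 22488$ ($U = 186664 - 331 \cdot 496 = 186664 - 164176 = 22488$)
$\sqrt{-9771 - 246847} - U = \sqrt{-9771 - 246847} - 22488 = \sqrt{-256618} - 22488 = i \sqrt{256618} - 22488 = -22488 + i \sqrt{256618}$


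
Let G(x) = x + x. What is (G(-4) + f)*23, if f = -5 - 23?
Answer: -828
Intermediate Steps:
G(x) = 2*x
f = -28
(G(-4) + f)*23 = (2*(-4) - 28)*23 = (-8 - 28)*23 = -36*23 = -828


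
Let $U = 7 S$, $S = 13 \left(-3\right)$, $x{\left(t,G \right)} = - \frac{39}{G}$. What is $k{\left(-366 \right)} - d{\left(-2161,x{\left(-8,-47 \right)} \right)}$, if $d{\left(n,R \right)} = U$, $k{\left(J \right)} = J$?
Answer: $-93$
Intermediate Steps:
$S = -39$
$U = -273$ ($U = 7 \left(-39\right) = -273$)
$d{\left(n,R \right)} = -273$
$k{\left(-366 \right)} - d{\left(-2161,x{\left(-8,-47 \right)} \right)} = -366 - -273 = -366 + 273 = -93$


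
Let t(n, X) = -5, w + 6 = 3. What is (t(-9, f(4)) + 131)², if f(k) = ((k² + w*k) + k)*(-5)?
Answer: 15876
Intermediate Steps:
w = -3 (w = -6 + 3 = -3)
f(k) = -5*k² + 10*k (f(k) = ((k² - 3*k) + k)*(-5) = (k² - 2*k)*(-5) = -5*k² + 10*k)
(t(-9, f(4)) + 131)² = (-5 + 131)² = 126² = 15876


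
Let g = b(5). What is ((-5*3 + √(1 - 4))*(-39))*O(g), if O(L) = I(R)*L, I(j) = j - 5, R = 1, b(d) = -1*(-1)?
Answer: -2340 + 156*I*√3 ≈ -2340.0 + 270.2*I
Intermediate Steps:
b(d) = 1
g = 1
I(j) = -5 + j
O(L) = -4*L (O(L) = (-5 + 1)*L = -4*L)
((-5*3 + √(1 - 4))*(-39))*O(g) = ((-5*3 + √(1 - 4))*(-39))*(-4*1) = ((-15 + √(-3))*(-39))*(-4) = ((-15 + I*√3)*(-39))*(-4) = (585 - 39*I*√3)*(-4) = -2340 + 156*I*√3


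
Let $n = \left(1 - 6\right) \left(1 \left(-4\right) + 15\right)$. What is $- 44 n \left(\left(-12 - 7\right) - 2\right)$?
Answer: $-50820$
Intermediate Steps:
$n = -55$ ($n = - 5 \left(-4 + 15\right) = \left(-5\right) 11 = -55$)
$- 44 n \left(\left(-12 - 7\right) - 2\right) = \left(-44\right) \left(-55\right) \left(\left(-12 - 7\right) - 2\right) = 2420 \left(-19 - 2\right) = 2420 \left(-21\right) = -50820$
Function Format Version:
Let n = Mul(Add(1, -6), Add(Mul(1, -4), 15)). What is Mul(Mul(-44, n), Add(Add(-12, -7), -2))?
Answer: -50820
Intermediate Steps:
n = -55 (n = Mul(-5, Add(-4, 15)) = Mul(-5, 11) = -55)
Mul(Mul(-44, n), Add(Add(-12, -7), -2)) = Mul(Mul(-44, -55), Add(Add(-12, -7), -2)) = Mul(2420, Add(-19, -2)) = Mul(2420, -21) = -50820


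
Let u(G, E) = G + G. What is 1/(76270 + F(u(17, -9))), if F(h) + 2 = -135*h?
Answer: 1/71678 ≈ 1.3951e-5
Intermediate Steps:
u(G, E) = 2*G
F(h) = -2 - 135*h
1/(76270 + F(u(17, -9))) = 1/(76270 + (-2 - 270*17)) = 1/(76270 + (-2 - 135*34)) = 1/(76270 + (-2 - 4590)) = 1/(76270 - 4592) = 1/71678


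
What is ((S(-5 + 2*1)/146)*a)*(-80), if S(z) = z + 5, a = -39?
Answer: 3120/73 ≈ 42.740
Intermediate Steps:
S(z) = 5 + z
((S(-5 + 2*1)/146)*a)*(-80) = (((5 + (-5 + 2*1))/146)*(-39))*(-80) = (((5 + (-5 + 2))*(1/146))*(-39))*(-80) = (((5 - 3)*(1/146))*(-39))*(-80) = ((2*(1/146))*(-39))*(-80) = ((1/73)*(-39))*(-80) = -39/73*(-80) = 3120/73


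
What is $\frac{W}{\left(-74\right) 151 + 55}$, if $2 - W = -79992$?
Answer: $- \frac{79994}{11119} \approx -7.1944$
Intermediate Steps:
$W = 79994$ ($W = 2 - -79992 = 2 + 79992 = 79994$)
$\frac{W}{\left(-74\right) 151 + 55} = \frac{79994}{\left(-74\right) 151 + 55} = \frac{79994}{-11174 + 55} = \frac{79994}{-11119} = 79994 \left(- \frac{1}{11119}\right) = - \frac{79994}{11119}$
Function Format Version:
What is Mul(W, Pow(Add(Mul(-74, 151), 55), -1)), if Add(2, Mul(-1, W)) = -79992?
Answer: Rational(-79994, 11119) ≈ -7.1944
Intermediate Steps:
W = 79994 (W = Add(2, Mul(-1, -79992)) = Add(2, 79992) = 79994)
Mul(W, Pow(Add(Mul(-74, 151), 55), -1)) = Mul(79994, Pow(Add(Mul(-74, 151), 55), -1)) = Mul(79994, Pow(Add(-11174, 55), -1)) = Mul(79994, Pow(-11119, -1)) = Mul(79994, Rational(-1, 11119)) = Rational(-79994, 11119)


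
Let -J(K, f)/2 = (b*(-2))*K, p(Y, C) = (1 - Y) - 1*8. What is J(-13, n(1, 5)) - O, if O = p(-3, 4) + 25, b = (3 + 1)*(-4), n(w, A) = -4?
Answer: 811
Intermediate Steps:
p(Y, C) = -7 - Y (p(Y, C) = (1 - Y) - 8 = -7 - Y)
b = -16 (b = 4*(-4) = -16)
J(K, f) = -64*K (J(K, f) = -2*(-16*(-2))*K = -64*K)
O = 21 (O = (-7 - 1*(-3)) + 25 = (-7 + 3) + 25 = -4 + 25 = 21)
J(-13, n(1, 5)) - O = -64*(-13) - 1*21 = 832 - 21 = 811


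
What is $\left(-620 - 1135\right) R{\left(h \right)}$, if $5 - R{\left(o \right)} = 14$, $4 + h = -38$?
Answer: $15795$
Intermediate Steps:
$h = -42$ ($h = -4 - 38 = -42$)
$R{\left(o \right)} = -9$ ($R{\left(o \right)} = 5 - 14 = -9$)
$\left(-620 - 1135\right) R{\left(h \right)} = \left(-620 - 1135\right) \left(-9\right) = \left(-1755\right) \left(-9\right) = 15795$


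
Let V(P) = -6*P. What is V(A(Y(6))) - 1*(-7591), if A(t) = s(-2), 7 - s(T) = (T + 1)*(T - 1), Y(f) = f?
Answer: 7567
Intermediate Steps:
s(T) = 7 - (1 + T)*(-1 + T) (s(T) = 7 - (T + 1)*(T - 1) = 7 - (1 + T)*(-1 + T))
A(t) = 4 (A(t) = 8 - 1*(-2)² = 8 - 1*4 = 8 - 4 = 4)
V(A(Y(6))) - 1*(-7591) = -6*4 - 1*(-7591) = -24 + 7591 = 7567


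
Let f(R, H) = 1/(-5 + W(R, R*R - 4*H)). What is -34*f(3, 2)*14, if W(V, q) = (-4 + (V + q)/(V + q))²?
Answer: -119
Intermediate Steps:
W(V, q) = 9 (W(V, q) = (-4 + 1)² = (-3)² = 9)
f(R, H) = ¼ (f(R, H) = 1/(-5 + 9) = 1/4 = ¼)
-34*f(3, 2)*14 = -34*¼*14 = -17/2*14 = -119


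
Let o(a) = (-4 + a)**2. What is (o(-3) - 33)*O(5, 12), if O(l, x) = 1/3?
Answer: 16/3 ≈ 5.3333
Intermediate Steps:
O(l, x) = 1/3
(o(-3) - 33)*O(5, 12) = ((-4 - 3)**2 - 33)*(1/3) = ((-7)**2 - 33)*(1/3) = (49 - 33)*(1/3) = 16*(1/3) = 16/3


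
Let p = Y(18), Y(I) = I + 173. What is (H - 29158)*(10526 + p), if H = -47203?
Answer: -818360837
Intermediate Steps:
Y(I) = 173 + I
p = 191 (p = 173 + 18 = 191)
(H - 29158)*(10526 + p) = (-47203 - 29158)*(10526 + 191) = -76361*10717 = -818360837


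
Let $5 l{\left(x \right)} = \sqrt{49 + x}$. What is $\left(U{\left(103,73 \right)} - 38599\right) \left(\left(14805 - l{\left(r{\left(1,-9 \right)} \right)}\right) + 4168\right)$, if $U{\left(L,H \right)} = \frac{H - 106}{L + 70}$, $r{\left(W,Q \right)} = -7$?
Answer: $- \frac{126695243180}{173} + \frac{1335532 \sqrt{42}}{173} \approx -7.3229 \cdot 10^{8}$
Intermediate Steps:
$l{\left(x \right)} = \frac{\sqrt{49 + x}}{5}$
$U{\left(L,H \right)} = \frac{-106 + H}{70 + L}$
$\left(U{\left(103,73 \right)} - 38599\right) \left(\left(14805 - l{\left(r{\left(1,-9 \right)} \right)}\right) + 4168\right) = \left(\frac{-106 + 73}{70 + 103} - 38599\right) \left(\left(14805 - \frac{\sqrt{49 - 7}}{5}\right) + 4168\right) = \left(\frac{1}{173} \left(-33\right) - 38599\right) \left(\left(14805 - \frac{\sqrt{42}}{5}\right) + 4168\right) = \left(- \frac{33}{173} - 38599\right) \left(18973 - \frac{\sqrt{42}}{5}\right) = - \frac{6677660 \left(18973 - \frac{\sqrt{42}}{5}\right)}{173} = - \frac{126695243180}{173} + \frac{1335532 \sqrt{42}}{173}$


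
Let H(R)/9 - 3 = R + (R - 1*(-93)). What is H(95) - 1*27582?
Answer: -25008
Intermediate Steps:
H(R) = 864 + 18*R (H(R) = 27 + 9*(R + (R - 1*(-93))) = 27 + 9*(R + (R + 93)) = 27 + 9*(R + (93 + R)) = 27 + 9*(93 + 2*R) = 27 + (837 + 18*R) = 864 + 18*R)
H(95) - 1*27582 = (864 + 18*95) - 1*27582 = (864 + 1710) - 27582 = 2574 - 27582 = -25008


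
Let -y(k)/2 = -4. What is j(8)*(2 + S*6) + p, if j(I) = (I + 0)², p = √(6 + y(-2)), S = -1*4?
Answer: -1408 + √14 ≈ -1404.3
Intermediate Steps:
S = -4
y(k) = 8 (y(k) = -2*(-4) = 8)
p = √14 (p = √(6 + 8) = √14 ≈ 3.7417)
j(I) = I²
j(8)*(2 + S*6) + p = 8²*(2 - 4*6) + √14 = 64*(2 - 24) + √14 = 64*(-22) + √14 = -1408 + √14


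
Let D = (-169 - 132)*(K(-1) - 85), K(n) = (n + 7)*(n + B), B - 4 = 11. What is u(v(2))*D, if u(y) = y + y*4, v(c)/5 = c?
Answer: 15050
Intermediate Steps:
v(c) = 5*c
B = 15 (B = 4 + 11 = 15)
u(y) = 5*y (u(y) = y + 4*y = 5*y)
K(n) = (7 + n)*(15 + n) (K(n) = (n + 7)*(n + 15) = (7 + n)*(15 + n))
D = 301 (D = (-169 - 132)*((105 + (-1)**2 + 22*(-1)) - 85) = -301*((105 + 1 - 22) - 85) = -301*(84 - 85) = -301*(-1) = 301)
u(v(2))*D = (5*(5*2))*301 = (5*10)*301 = 50*301 = 15050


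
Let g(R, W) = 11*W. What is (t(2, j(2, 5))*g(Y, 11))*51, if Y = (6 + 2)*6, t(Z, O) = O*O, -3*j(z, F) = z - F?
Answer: 6171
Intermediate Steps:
j(z, F) = -z/3 + F/3 (j(z, F) = -(z - F)/3 = -z/3 + F/3)
t(Z, O) = O²
Y = 48 (Y = 8*6 = 48)
(t(2, j(2, 5))*g(Y, 11))*51 = ((-⅓*2 + (⅓)*5)²*(11*11))*51 = ((-⅔ + 5/3)²*121)*51 = (1²*121)*51 = (1*121)*51 = 121*51 = 6171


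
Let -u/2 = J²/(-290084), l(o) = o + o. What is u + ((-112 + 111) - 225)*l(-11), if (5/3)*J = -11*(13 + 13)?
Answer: 9014728382/1813025 ≈ 4972.2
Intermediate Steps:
J = -858/5 (J = 3*(-11*(13 + 13))/5 = 3*(-11*26)/5 = (⅗)*(-286) = -858/5 ≈ -171.60)
l(o) = 2*o
u = 368082/1813025 (u = -2*(-858/5)²/(-290084) = -1472328*(-1)/(25*290084) = -2*(-184041/1813025) = 368082/1813025 ≈ 0.20302)
u + ((-112 + 111) - 225)*l(-11) = 368082/1813025 + ((-112 + 111) - 225)*(2*(-11)) = 368082/1813025 + (-1 - 225)*(-22) = 368082/1813025 - 226*(-22) = 368082/1813025 + 4972 = 9014728382/1813025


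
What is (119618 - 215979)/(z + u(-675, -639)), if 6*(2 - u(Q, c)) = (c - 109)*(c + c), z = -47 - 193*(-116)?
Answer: 96361/136981 ≈ 0.70346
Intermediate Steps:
z = 22341 (z = -47 + 22388 = 22341)
u(Q, c) = 2 - c*(-109 + c)/3 (u(Q, c) = 2 - (c - 109)*(c + c)/6 = 2 - (-109 + c)*2*c/6 = 2 - c*(-109 + c)/3)
(119618 - 215979)/(z + u(-675, -639)) = (119618 - 215979)/(22341 + (2 - 1/3*(-639)**2 + (109/3)*(-639))) = -96361/(22341 + (2 - 1/3*408321 - 23217)) = -96361/(22341 + (2 - 136107 - 23217)) = -96361/(22341 - 159322) = -96361/(-136981) = -96361*(-1/136981) = 96361/136981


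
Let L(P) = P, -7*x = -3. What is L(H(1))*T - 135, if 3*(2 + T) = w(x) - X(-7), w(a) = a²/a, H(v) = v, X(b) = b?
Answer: -2825/21 ≈ -134.52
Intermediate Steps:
x = 3/7 (x = -⅐*(-3) = 3/7 ≈ 0.42857)
w(a) = a
T = 10/21 (T = -2 + (3/7 - 1*(-7))/3 = -2 + (3/7 + 7)/3 = -2 + (⅓)*(52/7) = -2 + 52/21 = 10/21 ≈ 0.47619)
L(H(1))*T - 135 = 1*(10/21) - 135 = 10/21 - 135 = -2825/21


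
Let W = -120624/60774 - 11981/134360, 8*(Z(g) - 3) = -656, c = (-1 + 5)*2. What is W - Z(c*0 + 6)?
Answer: 14955876253/194418920 ≈ 76.926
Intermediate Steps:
c = 8 (c = 4*2 = 8)
Z(g) = -79 (Z(g) = 3 + (1/8)*(-656) = 3 - 82 = -79)
W = -403218427/194418920 (W = -120624*1/60774 - 11981*1/134360 = -2872/1447 - 11981/134360 = -403218427/194418920 ≈ -2.0740)
W - Z(c*0 + 6) = -403218427/194418920 - 1*(-79) = -403218427/194418920 + 79 = 14955876253/194418920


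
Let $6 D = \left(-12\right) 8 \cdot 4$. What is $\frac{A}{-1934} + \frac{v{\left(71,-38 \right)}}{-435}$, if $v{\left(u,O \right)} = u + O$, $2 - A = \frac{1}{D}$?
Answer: $- \frac{1380241}{17947520} \approx -0.076904$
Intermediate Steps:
$D = -64$ ($D = \frac{\left(-12\right) 8 \cdot 4}{6} = \frac{\left(-96\right) 4}{6} = \frac{1}{6} \left(-384\right) = -64$)
$A = \frac{129}{64}$ ($A = 2 - \frac{1}{-64} = 2 - - \frac{1}{64} = 2 + \frac{1}{64} = \frac{129}{64} \approx 2.0156$)
$v{\left(u,O \right)} = O + u$
$\frac{A}{-1934} + \frac{v{\left(71,-38 \right)}}{-435} = \frac{129}{64 \left(-1934\right)} + \frac{-38 + 71}{-435} = \frac{129}{64} \left(- \frac{1}{1934}\right) + 33 \left(- \frac{1}{435}\right) = - \frac{129}{123776} - \frac{11}{145} = - \frac{1380241}{17947520}$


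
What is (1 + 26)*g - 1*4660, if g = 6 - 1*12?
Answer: -4822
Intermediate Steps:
g = -6 (g = 6 - 12 = -6)
(1 + 26)*g - 1*4660 = (1 + 26)*(-6) - 1*4660 = 27*(-6) - 4660 = -162 - 4660 = -4822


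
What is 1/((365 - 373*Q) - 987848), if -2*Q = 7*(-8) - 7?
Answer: -2/1998465 ≈ -1.0008e-6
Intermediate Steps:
Q = 63/2 (Q = -(7*(-8) - 7)/2 = -(-56 - 7)/2 = -1/2*(-63) = 63/2 ≈ 31.500)
1/((365 - 373*Q) - 987848) = 1/((365 - 373*63/2) - 987848) = 1/((365 - 23499/2) - 987848) = 1/(-22769/2 - 987848) = 1/(-1998465/2) = -2/1998465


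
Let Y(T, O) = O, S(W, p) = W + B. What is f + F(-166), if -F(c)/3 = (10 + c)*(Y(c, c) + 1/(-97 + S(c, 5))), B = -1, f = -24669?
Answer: -2251893/22 ≈ -1.0236e+5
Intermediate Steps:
S(W, p) = -1 + W (S(W, p) = W - 1 = -1 + W)
F(c) = -3*(10 + c)*(c + 1/(-98 + c)) (F(c) = -3*(10 + c)*(c + 1/(-97 + (-1 + c))) = -3*(10 + c)*(c + 1/(-98 + c)))
f + F(-166) = -24669 + 3*(-10 - 1*(-166)³ + 88*(-166)² + 979*(-166))/(-98 - 166) = -24669 + 3*(-10 - 1*(-4574296) + 88*27556 - 162514)/(-264) = -24669 + 3*(-1/264)*(-10 + 4574296 + 2424928 - 162514) = -24669 + 3*(-1/264)*6836700 = -24669 - 1709175/22 = -2251893/22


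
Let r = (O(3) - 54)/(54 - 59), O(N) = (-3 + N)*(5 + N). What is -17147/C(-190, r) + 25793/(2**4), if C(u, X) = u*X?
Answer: 13300397/8208 ≈ 1620.4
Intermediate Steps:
r = 54/5 (r = ((-15 + 3**2 + 2*3) - 54)/(54 - 59) = ((-15 + 9 + 6) - 54)/(-5) = (0 - 54)*(-1/5) = -54*(-1/5) = 54/5 ≈ 10.800)
C(u, X) = X*u
-17147/C(-190, r) + 25793/(2**4) = -17147/((54/5)*(-190)) + 25793/(2**4) = -17147/(-2052) + 25793/16 = -17147*(-1/2052) + 25793*(1/16) = 17147/2052 + 25793/16 = 13300397/8208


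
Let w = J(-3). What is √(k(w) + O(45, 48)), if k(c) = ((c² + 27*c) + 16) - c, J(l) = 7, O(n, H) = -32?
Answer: √215 ≈ 14.663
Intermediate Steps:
w = 7
k(c) = 16 + c² + 26*c (k(c) = (16 + c² + 27*c) - c = 16 + c² + 26*c)
√(k(w) + O(45, 48)) = √((16 + 7² + 26*7) - 32) = √((16 + 49 + 182) - 32) = √(247 - 32) = √215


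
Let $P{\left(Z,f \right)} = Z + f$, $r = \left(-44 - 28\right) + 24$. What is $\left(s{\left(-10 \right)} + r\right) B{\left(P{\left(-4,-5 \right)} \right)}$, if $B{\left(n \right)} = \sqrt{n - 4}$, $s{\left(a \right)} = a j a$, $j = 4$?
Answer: $352 i \sqrt{13} \approx 1269.2 i$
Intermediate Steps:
$r = -48$ ($r = -72 + 24 = -48$)
$s{\left(a \right)} = 4 a^{2}$ ($s{\left(a \right)} = a 4 a = 4 a a = 4 a^{2}$)
$B{\left(n \right)} = \sqrt{-4 + n}$
$\left(s{\left(-10 \right)} + r\right) B{\left(P{\left(-4,-5 \right)} \right)} = \left(4 \left(-10\right)^{2} - 48\right) \sqrt{-4 - 9} = \left(4 \cdot 100 - 48\right) \sqrt{-4 - 9} = \left(400 - 48\right) \sqrt{-13} = 352 i \sqrt{13}$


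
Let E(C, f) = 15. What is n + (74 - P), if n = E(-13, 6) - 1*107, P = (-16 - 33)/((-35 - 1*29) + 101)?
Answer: -617/37 ≈ -16.676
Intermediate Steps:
P = -49/37 (P = -49/((-35 - 29) + 101) = -49/(-64 + 101) = -49/37 ≈ -1.3243)
n = -92 (n = 15 - 1*107 = 15 - 107 = -92)
n + (74 - P) = -92 + (74 - 1*(-49/37)) = -92 + (74 + 49/37) = -92 + 2787/37 = -617/37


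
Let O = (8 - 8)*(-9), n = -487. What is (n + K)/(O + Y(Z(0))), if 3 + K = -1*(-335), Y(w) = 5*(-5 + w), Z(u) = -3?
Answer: 31/8 ≈ 3.8750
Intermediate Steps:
Y(w) = -25 + 5*w
O = 0 (O = 0*(-9) = 0)
K = 332 (K = -3 - 1*(-335) = -3 + 335 = 332)
(n + K)/(O + Y(Z(0))) = (-487 + 332)/(0 + (-25 + 5*(-3))) = -155/(0 + (-25 - 15)) = -155/(0 - 40) = -155/(-40) = -155*(-1/40) = 31/8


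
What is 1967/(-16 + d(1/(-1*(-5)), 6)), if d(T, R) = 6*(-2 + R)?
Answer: 1967/8 ≈ 245.88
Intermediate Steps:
d(T, R) = -12 + 6*R
1967/(-16 + d(1/(-1*(-5)), 6)) = 1967/(-16 + (-12 + 6*6)) = 1967/(-16 + (-12 + 36)) = 1967/(-16 + 24) = 1967/8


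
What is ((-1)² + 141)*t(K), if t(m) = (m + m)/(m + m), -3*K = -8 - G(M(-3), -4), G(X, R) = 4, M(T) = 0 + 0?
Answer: 142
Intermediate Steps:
M(T) = 0
K = 4 (K = -(-8 - 1*4)/3 = -(-8 - 4)/3 = -⅓*(-12) = 4)
t(m) = 1 (t(m) = (2*m)/((2*m)) = (2*m)*(1/(2*m)) = 1)
((-1)² + 141)*t(K) = ((-1)² + 141)*1 = (1 + 141)*1 = 142*1 = 142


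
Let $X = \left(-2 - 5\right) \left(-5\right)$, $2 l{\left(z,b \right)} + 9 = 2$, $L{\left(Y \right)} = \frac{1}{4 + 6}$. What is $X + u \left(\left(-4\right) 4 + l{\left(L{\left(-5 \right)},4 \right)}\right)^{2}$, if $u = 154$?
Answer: $\frac{117187}{2} \approx 58594.0$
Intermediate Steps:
$L{\left(Y \right)} = \frac{1}{10}$
$l{\left(z,b \right)} = - \frac{7}{2}$ ($l{\left(z,b \right)} = - \frac{9}{2} + \frac{1}{2} \cdot 2 = - \frac{9}{2} + 1 = - \frac{7}{2}$)
$X = 35$ ($X = \left(-7\right) \left(-5\right) = 35$)
$X + u \left(\left(-4\right) 4 + l{\left(L{\left(-5 \right)},4 \right)}\right)^{2} = 35 + 154 \left(\left(-4\right) 4 - \frac{7}{2}\right)^{2} = 35 + 154 \left(-16 - \frac{7}{2}\right)^{2} = 35 + 154 \left(- \frac{39}{2}\right)^{2} = 35 + 154 \cdot \frac{1521}{4} = 35 + \frac{117117}{2} = \frac{117187}{2}$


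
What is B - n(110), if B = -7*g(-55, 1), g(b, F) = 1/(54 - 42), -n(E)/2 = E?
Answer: 2633/12 ≈ 219.42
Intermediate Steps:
n(E) = -2*E
g(b, F) = 1/12
B = -7/12 (B = -7*1/12 = -7/12 ≈ -0.58333)
B - n(110) = -7/12 - (-2)*110 = -7/12 - 1*(-220) = -7/12 + 220 = 2633/12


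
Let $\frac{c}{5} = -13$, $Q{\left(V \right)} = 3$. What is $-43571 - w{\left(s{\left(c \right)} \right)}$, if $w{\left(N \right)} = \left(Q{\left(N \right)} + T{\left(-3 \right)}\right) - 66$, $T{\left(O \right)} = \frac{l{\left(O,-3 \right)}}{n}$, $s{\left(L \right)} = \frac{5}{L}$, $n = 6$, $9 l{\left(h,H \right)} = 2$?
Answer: $- \frac{1174717}{27} \approx -43508.0$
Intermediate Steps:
$l{\left(h,H \right)} = \frac{2}{9}$ ($l{\left(h,H \right)} = \frac{1}{9} \cdot 2 = \frac{2}{9}$)
$c = -65$ ($c = 5 \left(-13\right) = -65$)
$T{\left(O \right)} = \frac{1}{27}$ ($T{\left(O \right)} = \frac{2}{9 \cdot 6} = \frac{2}{9} \cdot \frac{1}{6} = \frac{1}{27}$)
$w{\left(N \right)} = - \frac{1700}{27}$ ($w{\left(N \right)} = \left(3 + \frac{1}{27}\right) - 66 = \frac{82}{27} - 66 = - \frac{1700}{27}$)
$-43571 - w{\left(s{\left(c \right)} \right)} = -43571 - - \frac{1700}{27} = -43571 + \frac{1700}{27} = - \frac{1174717}{27}$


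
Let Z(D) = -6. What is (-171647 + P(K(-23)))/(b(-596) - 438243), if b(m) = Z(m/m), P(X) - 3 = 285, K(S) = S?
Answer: 171359/438249 ≈ 0.39101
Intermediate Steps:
P(X) = 288 (P(X) = 3 + 285 = 288)
b(m) = -6
(-171647 + P(K(-23)))/(b(-596) - 438243) = (-171647 + 288)/(-6 - 438243) = -171359/(-438249) = -171359*(-1/438249) = 171359/438249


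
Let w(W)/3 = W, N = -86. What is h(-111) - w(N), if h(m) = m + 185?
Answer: 332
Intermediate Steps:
h(m) = 185 + m
w(W) = 3*W
h(-111) - w(N) = (185 - 111) - 3*(-86) = 74 - 1*(-258) = 74 + 258 = 332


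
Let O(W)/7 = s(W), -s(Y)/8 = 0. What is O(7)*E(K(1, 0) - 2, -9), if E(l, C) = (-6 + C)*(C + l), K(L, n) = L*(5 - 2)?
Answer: 0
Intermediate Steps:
K(L, n) = 3*L (K(L, n) = L*3 = 3*L)
s(Y) = 0 (s(Y) = -8*0 = 0)
O(W) = 0 (O(W) = 7*0 = 0)
O(7)*E(K(1, 0) - 2, -9) = 0*((-9)² - 6*(-9) - 6*(3*1 - 2) - 9*(3*1 - 2)) = 0*(81 + 54 - 6*(3 - 2) - 9*(3 - 2)) = 0*(81 + 54 - 6*1 - 9*1) = 0*(81 + 54 - 6 - 9) = 0*120 = 0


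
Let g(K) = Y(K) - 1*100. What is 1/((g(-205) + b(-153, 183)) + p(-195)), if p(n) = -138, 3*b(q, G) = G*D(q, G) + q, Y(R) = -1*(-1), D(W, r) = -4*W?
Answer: 1/37044 ≈ 2.6995e-5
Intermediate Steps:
Y(R) = 1
b(q, G) = q/3 - 4*G*q/3 (b(q, G) = (G*(-4*q) + q)/3 = (-4*G*q + q)/3 = (q - 4*G*q)/3 = q/3 - 4*G*q/3)
g(K) = -99 (g(K) = 1 - 1*100 = 1 - 100 = -99)
1/((g(-205) + b(-153, 183)) + p(-195)) = 1/((-99 + (⅓)*(-153)*(1 - 4*183)) - 138) = 1/((-99 + (⅓)*(-153)*(1 - 732)) - 138) = 1/((-99 + (⅓)*(-153)*(-731)) - 138) = 1/((-99 + 37281) - 138) = 1/(37182 - 138) = 1/37044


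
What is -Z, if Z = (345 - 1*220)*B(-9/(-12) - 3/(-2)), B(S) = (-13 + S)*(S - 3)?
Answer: -16125/16 ≈ -1007.8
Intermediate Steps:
B(S) = (-13 + S)*(-3 + S)
Z = 16125/16 (Z = (345 - 1*220)*(39 + (-9/(-12) - 3/(-2))² - 16*(-9/(-12) - 3/(-2))) = (345 - 220)*(39 + (-9*(-1/12) - 3*(-½))² - 16*(-9*(-1/12) - 3*(-½))) = 125*(39 + (¾ + 3/2)² - 16*(¾ + 3/2)) = 125*(39 + (9/4)² - 16*9/4) = 125*(39 + 81/16 - 36) = 125*(129/16) = 16125/16 ≈ 1007.8)
-Z = -1*16125/16 = -16125/16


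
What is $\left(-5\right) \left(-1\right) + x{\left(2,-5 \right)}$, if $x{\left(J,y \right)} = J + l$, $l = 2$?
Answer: $9$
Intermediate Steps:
$x{\left(J,y \right)} = 2 + J$ ($x{\left(J,y \right)} = J + 2 = 2 + J$)
$\left(-5\right) \left(-1\right) + x{\left(2,-5 \right)} = \left(-5\right) \left(-1\right) + \left(2 + 2\right) = 5 + 4 = 9$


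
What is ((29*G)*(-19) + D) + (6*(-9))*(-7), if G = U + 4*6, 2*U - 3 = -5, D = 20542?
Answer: 8247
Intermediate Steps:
U = -1 (U = 3/2 + (½)*(-5) = 3/2 - 5/2 = -1)
G = 23 (G = -1 + 4*6 = -1 + 24 = 23)
((29*G)*(-19) + D) + (6*(-9))*(-7) = ((29*23)*(-19) + 20542) + (6*(-9))*(-7) = (667*(-19) + 20542) - 54*(-7) = (-12673 + 20542) + 378 = 7869 + 378 = 8247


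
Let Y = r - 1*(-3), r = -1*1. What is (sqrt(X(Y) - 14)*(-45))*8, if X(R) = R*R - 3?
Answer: -360*I*sqrt(13) ≈ -1298.0*I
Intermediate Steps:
r = -1
Y = 2 (Y = -1 - 1*(-3) = -1 + 3 = 2)
X(R) = -3 + R**2 (X(R) = R**2 - 3 = -3 + R**2)
(sqrt(X(Y) - 14)*(-45))*8 = (sqrt((-3 + 2**2) - 14)*(-45))*8 = (sqrt((-3 + 4) - 14)*(-45))*8 = (sqrt(1 - 14)*(-45))*8 = (sqrt(-13)*(-45))*8 = ((I*sqrt(13))*(-45))*8 = -45*I*sqrt(13)*8 = -360*I*sqrt(13)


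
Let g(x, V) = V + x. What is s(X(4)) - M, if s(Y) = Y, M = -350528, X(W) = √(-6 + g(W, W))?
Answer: 350528 + √2 ≈ 3.5053e+5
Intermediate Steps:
X(W) = √(-6 + 2*W) (X(W) = √(-6 + (W + W)) = √(-6 + 2*W))
s(X(4)) - M = √(-6 + 2*4) - 1*(-350528) = √(-6 + 8) + 350528 = √2 + 350528 = 350528 + √2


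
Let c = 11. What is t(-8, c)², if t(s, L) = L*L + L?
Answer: 17424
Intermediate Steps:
t(s, L) = L + L² (t(s, L) = L² + L = L + L²)
t(-8, c)² = (11*(1 + 11))² = (11*12)² = 132² = 17424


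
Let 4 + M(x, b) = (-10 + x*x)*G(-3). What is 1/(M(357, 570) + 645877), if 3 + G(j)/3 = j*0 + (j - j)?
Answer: -1/501078 ≈ -1.9957e-6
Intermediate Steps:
G(j) = -9 (G(j) = -9 + 3*(j*0 + (j - j)) = -9 + 3*(0 + 0) = -9 + 3*0 = -9 + 0 = -9)
M(x, b) = 86 - 9*x² (M(x, b) = -4 + (-10 + x*x)*(-9) = -4 + (-10 + x²)*(-9) = -4 + (90 - 9*x²) = 86 - 9*x²)
1/(M(357, 570) + 645877) = 1/((86 - 9*357²) + 645877) = 1/((86 - 9*127449) + 645877) = 1/((86 - 1147041) + 645877) = 1/(-1146955 + 645877) = 1/(-501078) = -1/501078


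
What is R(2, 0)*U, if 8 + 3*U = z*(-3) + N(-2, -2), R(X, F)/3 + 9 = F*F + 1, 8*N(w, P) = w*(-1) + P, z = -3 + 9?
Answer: 208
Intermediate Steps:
z = 6
N(w, P) = -w/8 + P/8 (N(w, P) = (w*(-1) + P)/8 = (-w + P)/8 = (P - w)/8 = -w/8 + P/8)
R(X, F) = -24 + 3*F² (R(X, F) = -27 + 3*(F*F + 1) = -27 + 3*(F² + 1) = -27 + 3*(1 + F²) = -27 + (3 + 3*F²) = -24 + 3*F²)
U = -26/3 (U = -8/3 + (6*(-3) + (-⅛*(-2) + (⅛)*(-2)))/3 = -8/3 + (-18 + (¼ - ¼))/3 = -8/3 + (-18 + 0)/3 = -8/3 + (⅓)*(-18) = -8/3 - 6 = -26/3 ≈ -8.6667)
R(2, 0)*U = (-24 + 3*0²)*(-26/3) = (-24 + 3*0)*(-26/3) = (-24 + 0)*(-26/3) = -24*(-26/3) = 208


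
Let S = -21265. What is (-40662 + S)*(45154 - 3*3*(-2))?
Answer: -2797366444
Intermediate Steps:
(-40662 + S)*(45154 - 3*3*(-2)) = (-40662 - 21265)*(45154 - 3*3*(-2)) = -61927*(45154 - 9*(-2)) = -61927*(45154 + 18) = -61927*45172 = -2797366444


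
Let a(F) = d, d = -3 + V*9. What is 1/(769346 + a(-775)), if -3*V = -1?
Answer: 1/769346 ≈ 1.2998e-6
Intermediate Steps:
V = ⅓ (V = -⅓*(-1) = ⅓ ≈ 0.33333)
d = 0 (d = -3 + (⅓)*9 = -3 + 3 = 0)
a(F) = 0
1/(769346 + a(-775)) = 1/(769346 + 0) = 1/769346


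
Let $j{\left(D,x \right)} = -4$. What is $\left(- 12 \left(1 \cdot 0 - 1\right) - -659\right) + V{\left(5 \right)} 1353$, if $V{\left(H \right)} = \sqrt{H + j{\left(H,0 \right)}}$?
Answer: $2024$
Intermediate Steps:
$V{\left(H \right)} = \sqrt{-4 + H}$ ($V{\left(H \right)} = \sqrt{H - 4} = \sqrt{-4 + H}$)
$\left(- 12 \left(1 \cdot 0 - 1\right) - -659\right) + V{\left(5 \right)} 1353 = \left(- 12 \left(1 \cdot 0 - 1\right) - -659\right) + \sqrt{-4 + 5} \cdot 1353 = \left(- 12 \left(0 - 1\right) + 659\right) + \sqrt{1} \cdot 1353 = \left(\left(-12\right) \left(-1\right) + 659\right) + 1 \cdot 1353 = \left(12 + 659\right) + 1353 = 671 + 1353 = 2024$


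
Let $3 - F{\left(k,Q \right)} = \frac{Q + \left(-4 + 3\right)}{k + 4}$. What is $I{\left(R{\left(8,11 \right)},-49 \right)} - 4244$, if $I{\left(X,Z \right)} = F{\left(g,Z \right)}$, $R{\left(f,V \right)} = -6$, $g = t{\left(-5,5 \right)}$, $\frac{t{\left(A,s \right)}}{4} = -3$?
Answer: $- \frac{16989}{4} \approx -4247.3$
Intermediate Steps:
$t{\left(A,s \right)} = -12$ ($t{\left(A,s \right)} = 4 \left(-3\right) = -12$)
$g = -12$
$F{\left(k,Q \right)} = 3 - \frac{-1 + Q}{4 + k}$ ($F{\left(k,Q \right)} = 3 - \frac{Q + \left(-4 + 3\right)}{k + 4} = 3 - \frac{Q - 1}{4 + k} = 3 - \frac{-1 + Q}{4 + k}$)
$I{\left(X,Z \right)} = \frac{23}{8} + \frac{Z}{8}$ ($I{\left(X,Z \right)} = \frac{13 - Z + 3 \left(-12\right)}{4 - 12} = \frac{13 - Z - 36}{-8} = - \frac{-23 - Z}{8} = \frac{23}{8} + \frac{Z}{8}$)
$I{\left(R{\left(8,11 \right)},-49 \right)} - 4244 = \left(\frac{23}{8} + \frac{1}{8} \left(-49\right)\right) - 4244 = \left(\frac{23}{8} - \frac{49}{8}\right) - 4244 = - \frac{13}{4} - 4244 = - \frac{16989}{4}$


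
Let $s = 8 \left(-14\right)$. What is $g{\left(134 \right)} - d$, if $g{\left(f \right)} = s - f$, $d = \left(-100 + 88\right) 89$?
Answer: $822$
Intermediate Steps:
$s = -112$
$d = -1068$ ($d = \left(-12\right) 89 = -1068$)
$g{\left(f \right)} = -112 - f$
$g{\left(134 \right)} - d = \left(-112 - 134\right) - -1068 = \left(-112 - 134\right) + 1068 = -246 + 1068 = 822$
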